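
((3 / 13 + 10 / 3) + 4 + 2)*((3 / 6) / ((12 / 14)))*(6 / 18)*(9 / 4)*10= 13055 / 312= 41.84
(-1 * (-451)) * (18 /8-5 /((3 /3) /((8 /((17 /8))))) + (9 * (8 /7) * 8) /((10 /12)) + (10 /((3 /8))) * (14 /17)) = 46962.68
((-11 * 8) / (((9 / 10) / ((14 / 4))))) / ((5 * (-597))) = 616 / 5373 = 0.11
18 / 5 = 3.60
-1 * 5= -5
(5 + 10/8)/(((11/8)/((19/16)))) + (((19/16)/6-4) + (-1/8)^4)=215713/135168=1.60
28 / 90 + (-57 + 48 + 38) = 1319 / 45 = 29.31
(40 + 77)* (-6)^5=-909792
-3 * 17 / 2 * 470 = -11985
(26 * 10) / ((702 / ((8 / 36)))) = 20 / 243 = 0.08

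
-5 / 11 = -0.45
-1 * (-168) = 168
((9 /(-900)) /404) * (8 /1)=-1 /5050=-0.00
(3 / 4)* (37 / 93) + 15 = 1897 / 124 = 15.30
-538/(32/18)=-2421/8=-302.62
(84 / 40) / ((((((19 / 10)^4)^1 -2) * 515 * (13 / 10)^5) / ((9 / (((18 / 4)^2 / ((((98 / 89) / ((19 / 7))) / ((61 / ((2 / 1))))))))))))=768320000000 / 1305590175556788927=0.00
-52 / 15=-3.47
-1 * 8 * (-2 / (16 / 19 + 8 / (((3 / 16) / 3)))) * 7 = 133 / 153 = 0.87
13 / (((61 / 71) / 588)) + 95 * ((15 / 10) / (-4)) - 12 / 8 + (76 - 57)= 8878.99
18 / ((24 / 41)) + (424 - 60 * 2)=1339 / 4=334.75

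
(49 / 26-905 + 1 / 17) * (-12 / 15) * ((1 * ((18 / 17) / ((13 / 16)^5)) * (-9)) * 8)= -1084856092065792 / 6974739005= -155540.74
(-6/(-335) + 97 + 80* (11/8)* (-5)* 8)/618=-1441499/207030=-6.96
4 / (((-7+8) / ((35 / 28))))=5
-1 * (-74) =74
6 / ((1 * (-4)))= -3 / 2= -1.50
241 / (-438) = -241 / 438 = -0.55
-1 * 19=-19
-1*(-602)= 602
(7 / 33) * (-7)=-49 / 33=-1.48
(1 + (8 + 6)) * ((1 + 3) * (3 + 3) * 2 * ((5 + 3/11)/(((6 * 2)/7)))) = 24360/11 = 2214.55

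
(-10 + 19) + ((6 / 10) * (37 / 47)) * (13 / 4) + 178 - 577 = -365157 / 940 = -388.46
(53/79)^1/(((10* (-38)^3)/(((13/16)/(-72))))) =689/49937909760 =0.00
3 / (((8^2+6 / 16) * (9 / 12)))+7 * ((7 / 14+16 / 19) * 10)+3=949238 / 9785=97.01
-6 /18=-1 /3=-0.33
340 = 340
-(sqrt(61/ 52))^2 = -61/ 52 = -1.17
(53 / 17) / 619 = 53 / 10523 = 0.01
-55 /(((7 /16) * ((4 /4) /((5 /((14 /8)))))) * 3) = -17600 /147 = -119.73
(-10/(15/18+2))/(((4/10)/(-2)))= 300/17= 17.65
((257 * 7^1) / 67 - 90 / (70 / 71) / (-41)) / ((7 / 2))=8.31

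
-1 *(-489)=489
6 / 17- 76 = -1286 / 17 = -75.65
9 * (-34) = -306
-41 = -41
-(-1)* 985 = 985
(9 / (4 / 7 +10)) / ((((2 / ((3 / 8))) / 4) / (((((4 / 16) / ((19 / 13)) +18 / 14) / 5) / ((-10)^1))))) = -837 / 44992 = -0.02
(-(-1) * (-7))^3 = -343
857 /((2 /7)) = 2999.50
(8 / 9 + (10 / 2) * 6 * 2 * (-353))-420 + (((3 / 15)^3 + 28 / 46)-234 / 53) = -29625690029 / 1371375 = -21602.91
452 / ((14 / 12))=2712 / 7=387.43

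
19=19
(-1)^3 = -1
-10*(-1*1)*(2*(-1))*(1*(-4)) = 80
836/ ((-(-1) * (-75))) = -836/ 75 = -11.15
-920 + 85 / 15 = -2743 / 3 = -914.33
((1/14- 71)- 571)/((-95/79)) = 37367/70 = 533.81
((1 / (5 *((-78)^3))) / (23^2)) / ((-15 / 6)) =1 / 3137975100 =0.00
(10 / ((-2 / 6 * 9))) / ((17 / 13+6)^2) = -338 / 5415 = -0.06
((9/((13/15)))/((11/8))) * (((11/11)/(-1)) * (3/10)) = -324/143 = -2.27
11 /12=0.92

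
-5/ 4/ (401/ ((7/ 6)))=-35/ 9624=-0.00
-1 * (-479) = 479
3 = 3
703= 703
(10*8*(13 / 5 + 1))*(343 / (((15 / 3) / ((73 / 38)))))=3605616 / 95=37953.85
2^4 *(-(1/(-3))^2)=-16/9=-1.78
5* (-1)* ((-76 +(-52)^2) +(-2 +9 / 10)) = -26269 / 2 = -13134.50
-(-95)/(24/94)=4465/12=372.08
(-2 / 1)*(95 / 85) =-38 / 17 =-2.24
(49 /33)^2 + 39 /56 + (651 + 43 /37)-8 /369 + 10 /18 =60651089243 /92512728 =655.60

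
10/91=0.11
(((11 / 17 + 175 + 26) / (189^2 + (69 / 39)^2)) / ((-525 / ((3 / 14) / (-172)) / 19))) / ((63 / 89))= 244912603 / 681196454133300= 0.00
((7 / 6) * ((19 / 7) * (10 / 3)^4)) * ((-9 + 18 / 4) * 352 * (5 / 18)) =-41800000 / 243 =-172016.46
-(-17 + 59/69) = 1114/69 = 16.14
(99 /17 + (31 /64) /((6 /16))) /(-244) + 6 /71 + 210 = 1484711519 /7068192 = 210.06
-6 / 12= -1 / 2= -0.50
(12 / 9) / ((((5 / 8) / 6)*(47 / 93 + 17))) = 1488 / 2035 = 0.73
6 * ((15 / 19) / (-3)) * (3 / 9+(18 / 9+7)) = -280 / 19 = -14.74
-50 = -50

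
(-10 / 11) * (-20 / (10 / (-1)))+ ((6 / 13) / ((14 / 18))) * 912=539908 / 1001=539.37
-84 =-84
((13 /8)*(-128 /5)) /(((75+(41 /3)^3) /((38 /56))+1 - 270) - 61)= -2808 /239105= -0.01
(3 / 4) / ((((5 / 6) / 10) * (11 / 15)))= 135 / 11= 12.27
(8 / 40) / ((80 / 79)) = 79 / 400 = 0.20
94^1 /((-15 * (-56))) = 47 /420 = 0.11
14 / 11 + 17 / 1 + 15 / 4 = 969 / 44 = 22.02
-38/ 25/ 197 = -38/ 4925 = -0.01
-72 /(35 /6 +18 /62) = -13392 /1139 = -11.76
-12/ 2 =-6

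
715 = 715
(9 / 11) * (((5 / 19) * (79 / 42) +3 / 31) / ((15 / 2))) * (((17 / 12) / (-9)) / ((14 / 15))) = -248863 / 22857912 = -0.01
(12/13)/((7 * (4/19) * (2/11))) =627/182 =3.45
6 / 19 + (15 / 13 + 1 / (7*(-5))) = 12458 / 8645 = 1.44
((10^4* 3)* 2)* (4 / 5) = 48000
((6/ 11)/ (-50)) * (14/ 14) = -0.01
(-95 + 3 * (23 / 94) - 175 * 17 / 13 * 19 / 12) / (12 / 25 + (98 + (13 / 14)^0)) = -83695825 / 18234684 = -4.59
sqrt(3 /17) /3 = sqrt(51) /51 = 0.14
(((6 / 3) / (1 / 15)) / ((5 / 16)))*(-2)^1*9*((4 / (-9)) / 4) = 192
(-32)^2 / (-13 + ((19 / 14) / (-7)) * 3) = -100352 / 1331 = -75.40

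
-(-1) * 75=75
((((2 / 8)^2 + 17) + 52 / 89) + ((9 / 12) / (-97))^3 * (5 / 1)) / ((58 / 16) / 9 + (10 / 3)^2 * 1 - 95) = -825644045277 / 3906087110936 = -0.21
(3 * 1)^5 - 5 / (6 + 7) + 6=3232 / 13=248.62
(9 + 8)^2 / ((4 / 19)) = 5491 / 4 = 1372.75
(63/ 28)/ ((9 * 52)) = 1/ 208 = 0.00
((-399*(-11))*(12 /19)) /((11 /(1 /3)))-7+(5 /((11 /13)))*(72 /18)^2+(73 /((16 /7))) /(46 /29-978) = 854753663 /4983616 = 171.51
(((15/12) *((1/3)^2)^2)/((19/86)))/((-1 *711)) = -215/2188458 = -0.00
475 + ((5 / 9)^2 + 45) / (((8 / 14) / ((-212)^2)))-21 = 288689614 / 81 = 3564069.31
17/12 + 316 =317.42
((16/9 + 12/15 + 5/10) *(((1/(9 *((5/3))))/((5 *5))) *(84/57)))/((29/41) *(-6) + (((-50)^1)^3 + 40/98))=-3895451/40259711930625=-0.00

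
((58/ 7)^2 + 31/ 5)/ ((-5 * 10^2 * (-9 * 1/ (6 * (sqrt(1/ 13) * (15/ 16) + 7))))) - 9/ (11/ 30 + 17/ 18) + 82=18339 * sqrt(13)/ 2548000 + 39149417/ 516250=75.86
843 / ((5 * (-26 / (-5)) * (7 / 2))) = 843 / 91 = 9.26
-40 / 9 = -4.44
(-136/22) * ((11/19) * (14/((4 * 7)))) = -34/19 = -1.79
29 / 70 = 0.41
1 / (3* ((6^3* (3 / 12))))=1 / 162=0.01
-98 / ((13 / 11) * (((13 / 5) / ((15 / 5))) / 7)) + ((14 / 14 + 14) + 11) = -108796 / 169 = -643.76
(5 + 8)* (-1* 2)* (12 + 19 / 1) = -806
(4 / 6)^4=16 / 81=0.20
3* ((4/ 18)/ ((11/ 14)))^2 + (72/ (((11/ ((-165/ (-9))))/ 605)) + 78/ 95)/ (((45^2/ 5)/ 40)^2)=5936563408/ 8379855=708.43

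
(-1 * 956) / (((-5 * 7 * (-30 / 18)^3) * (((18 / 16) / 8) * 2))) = -91776 / 4375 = -20.98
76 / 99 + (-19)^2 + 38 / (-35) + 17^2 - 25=2164523 / 3465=624.68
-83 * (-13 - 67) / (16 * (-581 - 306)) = -415 / 887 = -0.47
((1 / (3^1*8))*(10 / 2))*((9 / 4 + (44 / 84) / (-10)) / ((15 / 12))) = 923 / 2520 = 0.37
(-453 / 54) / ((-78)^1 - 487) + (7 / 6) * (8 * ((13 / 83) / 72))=44507 / 1266165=0.04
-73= -73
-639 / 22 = -29.05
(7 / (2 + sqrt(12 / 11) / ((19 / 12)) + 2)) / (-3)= -27797 / 46356 + 133*sqrt(33) / 7726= -0.50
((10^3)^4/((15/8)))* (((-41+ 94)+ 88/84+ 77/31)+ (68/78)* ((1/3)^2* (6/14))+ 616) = 27321529600000000000/76167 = 358705602163666.68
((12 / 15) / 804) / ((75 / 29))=29 / 75375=0.00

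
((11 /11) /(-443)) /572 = -1 /253396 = -0.00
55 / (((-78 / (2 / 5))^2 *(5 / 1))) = 11 / 38025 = 0.00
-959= -959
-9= -9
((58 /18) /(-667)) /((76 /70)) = -35 /7866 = -0.00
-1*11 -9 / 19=-11.47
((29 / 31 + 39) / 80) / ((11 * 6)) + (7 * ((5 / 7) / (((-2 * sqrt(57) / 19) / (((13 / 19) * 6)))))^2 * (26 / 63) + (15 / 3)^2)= 1634036763 / 25397680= 64.34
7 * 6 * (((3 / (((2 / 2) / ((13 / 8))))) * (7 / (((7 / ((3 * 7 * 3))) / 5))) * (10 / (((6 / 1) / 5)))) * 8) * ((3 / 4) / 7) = 921375 / 2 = 460687.50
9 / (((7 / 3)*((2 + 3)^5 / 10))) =54 / 4375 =0.01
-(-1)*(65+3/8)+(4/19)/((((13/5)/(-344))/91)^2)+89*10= 4638916417/152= 30519186.95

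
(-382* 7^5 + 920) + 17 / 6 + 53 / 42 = -134806348 / 21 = -6419349.90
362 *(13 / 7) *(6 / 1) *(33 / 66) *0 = 0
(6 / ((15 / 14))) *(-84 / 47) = -2352 / 235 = -10.01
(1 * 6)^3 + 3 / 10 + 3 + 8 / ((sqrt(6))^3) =2 * sqrt(6) / 9 + 2193 / 10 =219.84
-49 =-49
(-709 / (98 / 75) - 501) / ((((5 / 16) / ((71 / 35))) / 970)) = -11269666416 / 1715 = -6571234.06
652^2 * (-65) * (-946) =26139644960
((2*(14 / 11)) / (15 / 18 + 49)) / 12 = 14 / 3289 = 0.00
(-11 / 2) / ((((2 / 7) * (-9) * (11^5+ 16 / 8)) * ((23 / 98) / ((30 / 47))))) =18865 / 522294879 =0.00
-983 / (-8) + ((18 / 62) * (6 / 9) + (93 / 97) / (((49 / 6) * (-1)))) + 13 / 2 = 152589765 / 1178744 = 129.45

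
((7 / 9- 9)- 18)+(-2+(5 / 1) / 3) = -239 / 9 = -26.56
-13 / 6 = -2.17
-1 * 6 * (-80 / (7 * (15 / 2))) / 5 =64 / 35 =1.83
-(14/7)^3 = -8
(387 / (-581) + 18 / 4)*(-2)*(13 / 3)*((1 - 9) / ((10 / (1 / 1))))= 15444 / 581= 26.58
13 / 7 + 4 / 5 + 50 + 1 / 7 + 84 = 684 / 5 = 136.80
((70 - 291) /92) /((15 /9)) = -1.44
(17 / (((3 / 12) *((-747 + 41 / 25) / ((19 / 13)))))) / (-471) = 16150 / 57047991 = 0.00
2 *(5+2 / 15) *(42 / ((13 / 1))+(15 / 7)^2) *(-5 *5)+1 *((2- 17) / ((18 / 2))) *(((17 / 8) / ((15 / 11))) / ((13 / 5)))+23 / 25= -328890929 / 163800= -2007.88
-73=-73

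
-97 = -97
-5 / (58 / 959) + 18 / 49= -233911 / 2842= -82.31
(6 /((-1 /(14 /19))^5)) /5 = -3226944 /12380495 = -0.26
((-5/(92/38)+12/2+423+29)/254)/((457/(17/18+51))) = 6536585/32037528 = 0.20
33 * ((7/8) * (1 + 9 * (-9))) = -2310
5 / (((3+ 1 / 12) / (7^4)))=144060 / 37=3893.51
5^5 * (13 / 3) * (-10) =-406250 / 3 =-135416.67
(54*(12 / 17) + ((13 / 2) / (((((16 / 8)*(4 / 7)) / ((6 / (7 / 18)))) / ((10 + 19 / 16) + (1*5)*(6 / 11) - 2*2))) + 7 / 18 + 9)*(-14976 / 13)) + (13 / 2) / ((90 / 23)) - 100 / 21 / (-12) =-1013040.37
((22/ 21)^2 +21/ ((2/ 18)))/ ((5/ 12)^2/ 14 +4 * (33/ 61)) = 163642016/ 1873459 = 87.35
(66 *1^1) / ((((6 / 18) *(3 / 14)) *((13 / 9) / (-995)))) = -636493.85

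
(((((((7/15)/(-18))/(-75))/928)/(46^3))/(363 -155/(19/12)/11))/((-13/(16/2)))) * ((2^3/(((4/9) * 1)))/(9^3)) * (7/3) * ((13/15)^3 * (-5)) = 1730729/1387744012711934100000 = 0.00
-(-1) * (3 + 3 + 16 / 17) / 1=118 / 17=6.94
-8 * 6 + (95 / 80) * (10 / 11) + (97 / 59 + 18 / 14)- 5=-1780517 / 36344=-48.99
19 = 19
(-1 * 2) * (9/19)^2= -162/361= -0.45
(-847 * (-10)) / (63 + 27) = 847 / 9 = 94.11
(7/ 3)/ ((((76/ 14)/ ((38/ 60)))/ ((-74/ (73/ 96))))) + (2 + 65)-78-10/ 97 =-3993091/ 106215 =-37.59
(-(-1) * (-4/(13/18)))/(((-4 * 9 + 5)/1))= 72/403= 0.18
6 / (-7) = -0.86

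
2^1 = 2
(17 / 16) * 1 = 1.06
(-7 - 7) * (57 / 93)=-266 / 31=-8.58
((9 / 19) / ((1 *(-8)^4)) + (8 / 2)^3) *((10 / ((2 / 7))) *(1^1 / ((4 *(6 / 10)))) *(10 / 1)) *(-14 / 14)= -4358151875 / 466944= -9333.35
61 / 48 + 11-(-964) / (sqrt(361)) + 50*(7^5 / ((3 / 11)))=2810187863 / 912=3081346.34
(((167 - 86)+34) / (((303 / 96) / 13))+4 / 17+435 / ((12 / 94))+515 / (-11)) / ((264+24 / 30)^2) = 3621186075 / 66216915424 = 0.05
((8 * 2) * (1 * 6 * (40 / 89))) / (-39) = -1280 / 1157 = -1.11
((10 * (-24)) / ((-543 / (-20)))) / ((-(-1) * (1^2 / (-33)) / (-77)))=-4065600 / 181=-22461.88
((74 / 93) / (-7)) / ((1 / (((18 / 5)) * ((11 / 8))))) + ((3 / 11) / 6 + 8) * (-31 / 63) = -161894 / 35805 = -4.52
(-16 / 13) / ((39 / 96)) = -512 / 169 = -3.03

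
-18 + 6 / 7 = -120 / 7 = -17.14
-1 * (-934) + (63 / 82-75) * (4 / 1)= 26120 / 41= 637.07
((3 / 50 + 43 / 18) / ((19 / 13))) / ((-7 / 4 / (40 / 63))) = -12064 / 19845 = -0.61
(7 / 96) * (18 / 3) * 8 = 7 / 2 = 3.50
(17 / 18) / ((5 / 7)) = 119 / 90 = 1.32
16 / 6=8 / 3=2.67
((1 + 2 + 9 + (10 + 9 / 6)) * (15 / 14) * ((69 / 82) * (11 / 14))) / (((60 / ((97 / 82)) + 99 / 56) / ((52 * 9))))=4048528770 / 27276767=148.42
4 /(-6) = -2 /3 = -0.67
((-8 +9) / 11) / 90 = 1 / 990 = 0.00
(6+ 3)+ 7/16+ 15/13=2203/208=10.59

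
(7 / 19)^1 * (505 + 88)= 4151 / 19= 218.47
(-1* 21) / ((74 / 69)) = -1449 / 74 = -19.58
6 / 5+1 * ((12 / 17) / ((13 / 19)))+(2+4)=9096 / 1105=8.23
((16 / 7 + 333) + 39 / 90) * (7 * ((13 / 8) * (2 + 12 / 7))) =11914669 / 840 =14184.13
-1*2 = -2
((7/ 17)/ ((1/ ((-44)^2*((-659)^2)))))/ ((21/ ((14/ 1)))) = 11770752224/ 51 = 230799063.22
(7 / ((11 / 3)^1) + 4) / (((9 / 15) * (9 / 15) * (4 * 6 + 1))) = 0.66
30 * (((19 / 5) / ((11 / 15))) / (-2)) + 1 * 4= -811 / 11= -73.73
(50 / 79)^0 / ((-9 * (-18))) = 1 / 162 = 0.01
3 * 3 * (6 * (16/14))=432/7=61.71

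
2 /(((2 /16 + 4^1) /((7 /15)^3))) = 5488 /111375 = 0.05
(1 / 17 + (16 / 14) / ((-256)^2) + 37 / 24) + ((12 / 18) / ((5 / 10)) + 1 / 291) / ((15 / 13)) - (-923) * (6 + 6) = 47142463100381 / 4255211520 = 11078.76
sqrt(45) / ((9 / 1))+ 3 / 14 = 0.96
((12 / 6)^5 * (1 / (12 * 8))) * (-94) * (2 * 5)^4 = -940000 / 3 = -313333.33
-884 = -884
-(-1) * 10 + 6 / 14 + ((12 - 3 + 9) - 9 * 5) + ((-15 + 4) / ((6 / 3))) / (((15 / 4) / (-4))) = -1124 / 105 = -10.70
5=5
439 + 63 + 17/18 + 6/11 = 99691/198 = 503.49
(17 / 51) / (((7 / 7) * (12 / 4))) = 1 / 9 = 0.11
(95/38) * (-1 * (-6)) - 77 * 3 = -216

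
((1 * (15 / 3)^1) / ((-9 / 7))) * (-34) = 1190 / 9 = 132.22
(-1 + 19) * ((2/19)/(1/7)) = 13.26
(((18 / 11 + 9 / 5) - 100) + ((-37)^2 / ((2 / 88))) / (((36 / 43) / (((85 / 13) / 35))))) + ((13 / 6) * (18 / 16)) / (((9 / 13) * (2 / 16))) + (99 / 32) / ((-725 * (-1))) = 2794979844131 / 209008800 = 13372.55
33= 33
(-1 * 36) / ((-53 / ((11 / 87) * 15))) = 1980 / 1537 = 1.29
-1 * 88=-88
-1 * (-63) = 63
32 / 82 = 16 / 41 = 0.39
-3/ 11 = -0.27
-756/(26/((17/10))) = -3213/65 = -49.43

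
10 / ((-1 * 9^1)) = -1.11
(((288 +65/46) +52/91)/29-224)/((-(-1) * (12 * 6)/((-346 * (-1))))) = -345712301/336168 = -1028.39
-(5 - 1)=-4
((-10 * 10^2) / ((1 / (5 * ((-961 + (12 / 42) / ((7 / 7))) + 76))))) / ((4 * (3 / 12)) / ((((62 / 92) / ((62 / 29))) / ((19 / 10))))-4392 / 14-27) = -4489925000 / 339707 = -13217.05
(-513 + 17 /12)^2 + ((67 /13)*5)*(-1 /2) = 489911053 /1872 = 261704.62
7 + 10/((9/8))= 143/9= 15.89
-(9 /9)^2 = -1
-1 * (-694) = 694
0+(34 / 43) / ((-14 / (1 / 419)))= -17 / 126119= -0.00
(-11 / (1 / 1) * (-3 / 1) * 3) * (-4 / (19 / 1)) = -396 / 19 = -20.84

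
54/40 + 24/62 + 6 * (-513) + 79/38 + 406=-31431207/11780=-2668.18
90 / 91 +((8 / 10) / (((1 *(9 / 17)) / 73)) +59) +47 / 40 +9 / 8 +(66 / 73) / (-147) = 144464261 / 837018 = 172.59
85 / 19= 4.47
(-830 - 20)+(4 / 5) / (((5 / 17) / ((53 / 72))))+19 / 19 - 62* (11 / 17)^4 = -32242429529 / 37584450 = -857.87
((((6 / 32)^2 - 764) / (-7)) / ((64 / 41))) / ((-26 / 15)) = -120278625 / 2981888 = -40.34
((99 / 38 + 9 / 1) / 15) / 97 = 0.01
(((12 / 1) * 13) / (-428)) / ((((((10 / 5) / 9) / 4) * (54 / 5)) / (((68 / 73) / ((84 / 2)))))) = -2210 / 164031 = -0.01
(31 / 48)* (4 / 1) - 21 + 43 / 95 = -20479 / 1140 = -17.96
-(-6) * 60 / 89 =360 / 89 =4.04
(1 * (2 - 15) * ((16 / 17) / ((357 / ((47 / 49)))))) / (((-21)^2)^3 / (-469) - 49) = 327496 / 1822289210133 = 0.00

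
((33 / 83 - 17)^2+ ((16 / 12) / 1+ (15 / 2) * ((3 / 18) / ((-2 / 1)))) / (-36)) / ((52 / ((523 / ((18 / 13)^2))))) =11153886389737 / 7713916416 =1445.94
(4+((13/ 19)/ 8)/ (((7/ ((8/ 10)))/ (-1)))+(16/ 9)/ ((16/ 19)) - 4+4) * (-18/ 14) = -73033/ 9310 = -7.84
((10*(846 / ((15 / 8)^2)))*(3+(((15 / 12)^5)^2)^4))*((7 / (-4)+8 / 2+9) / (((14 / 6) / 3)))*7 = 34638270438281196697229856345471 / 18889465931478580854784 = 1833734768.57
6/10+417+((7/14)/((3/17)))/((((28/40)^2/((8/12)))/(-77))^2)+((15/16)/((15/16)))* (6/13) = 2710051202/85995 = 31514.06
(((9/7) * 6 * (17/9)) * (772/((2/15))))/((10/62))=3661596/7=523085.14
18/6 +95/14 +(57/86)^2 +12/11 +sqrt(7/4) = sqrt(7)/2 +6444323/569492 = 12.64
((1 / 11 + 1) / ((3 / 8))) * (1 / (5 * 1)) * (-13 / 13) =-32 / 55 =-0.58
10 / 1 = 10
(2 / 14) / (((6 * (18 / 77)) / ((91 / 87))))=1001 / 9396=0.11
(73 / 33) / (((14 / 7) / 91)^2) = 604513 / 132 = 4579.64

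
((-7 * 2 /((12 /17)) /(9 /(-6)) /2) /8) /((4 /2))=119 /288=0.41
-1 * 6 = -6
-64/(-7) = 64/7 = 9.14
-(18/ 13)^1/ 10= -9/ 65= -0.14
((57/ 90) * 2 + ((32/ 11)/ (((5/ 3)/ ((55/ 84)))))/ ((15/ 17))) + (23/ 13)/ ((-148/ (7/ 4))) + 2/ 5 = 2376551/ 808080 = 2.94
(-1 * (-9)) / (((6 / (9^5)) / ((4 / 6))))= 59049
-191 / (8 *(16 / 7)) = -1337 / 128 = -10.45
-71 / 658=-0.11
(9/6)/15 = 1/10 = 0.10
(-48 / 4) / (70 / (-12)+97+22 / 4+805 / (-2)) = 72 / 1835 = 0.04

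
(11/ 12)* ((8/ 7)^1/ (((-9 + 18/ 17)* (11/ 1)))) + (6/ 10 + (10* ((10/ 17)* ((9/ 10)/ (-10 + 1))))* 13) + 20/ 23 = -6860953/ 1108485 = -6.19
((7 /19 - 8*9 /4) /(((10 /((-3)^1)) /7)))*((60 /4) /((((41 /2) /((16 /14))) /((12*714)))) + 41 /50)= 20668381167 /77900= 265319.40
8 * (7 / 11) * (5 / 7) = 40 / 11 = 3.64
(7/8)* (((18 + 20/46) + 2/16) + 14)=41937/1472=28.49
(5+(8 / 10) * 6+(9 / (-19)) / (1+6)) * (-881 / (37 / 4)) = -22807328 / 24605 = -926.94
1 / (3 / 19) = 19 / 3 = 6.33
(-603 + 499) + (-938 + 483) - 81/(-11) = -6068/11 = -551.64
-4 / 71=-0.06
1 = 1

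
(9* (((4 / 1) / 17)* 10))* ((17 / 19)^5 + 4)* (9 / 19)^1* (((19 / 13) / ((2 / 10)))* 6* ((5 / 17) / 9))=611509662000 / 9302703943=65.73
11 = 11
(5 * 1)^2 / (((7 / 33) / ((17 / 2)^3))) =4053225 / 56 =72379.02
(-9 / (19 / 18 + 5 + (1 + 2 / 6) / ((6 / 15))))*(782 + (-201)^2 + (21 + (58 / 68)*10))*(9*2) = -2042987508 / 2873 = -711099.03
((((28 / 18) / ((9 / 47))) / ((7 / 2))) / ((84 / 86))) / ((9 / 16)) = 64672 / 15309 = 4.22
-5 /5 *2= -2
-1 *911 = -911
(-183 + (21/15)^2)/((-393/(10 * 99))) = 298716/655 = 456.05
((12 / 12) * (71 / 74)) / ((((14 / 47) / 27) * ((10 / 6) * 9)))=30033 / 5180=5.80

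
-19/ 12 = -1.58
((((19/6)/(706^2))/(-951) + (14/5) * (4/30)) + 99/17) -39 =-39650208984203/1208732221800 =-32.80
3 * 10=30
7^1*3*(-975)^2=19963125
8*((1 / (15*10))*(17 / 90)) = 34 / 3375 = 0.01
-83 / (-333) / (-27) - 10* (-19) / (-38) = -45038 / 8991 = -5.01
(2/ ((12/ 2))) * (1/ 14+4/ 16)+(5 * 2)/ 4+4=185/ 28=6.61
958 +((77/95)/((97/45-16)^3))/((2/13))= 1257518276149/1312652278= 958.00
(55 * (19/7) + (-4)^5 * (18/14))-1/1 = -8178/7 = -1168.29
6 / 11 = 0.55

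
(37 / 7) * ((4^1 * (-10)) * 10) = -14800 / 7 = -2114.29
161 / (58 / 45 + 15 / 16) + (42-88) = 6026 / 229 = 26.31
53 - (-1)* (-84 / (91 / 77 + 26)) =14923 / 299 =49.91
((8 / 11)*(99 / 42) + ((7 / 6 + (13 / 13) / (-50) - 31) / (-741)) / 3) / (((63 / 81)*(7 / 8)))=16130984 / 6354075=2.54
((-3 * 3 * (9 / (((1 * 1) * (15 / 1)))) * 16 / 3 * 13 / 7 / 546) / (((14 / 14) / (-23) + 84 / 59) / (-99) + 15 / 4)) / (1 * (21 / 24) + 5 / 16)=-206350848 / 9345624715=-0.02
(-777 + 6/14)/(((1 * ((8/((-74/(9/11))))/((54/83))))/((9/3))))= 9956034/581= 17136.03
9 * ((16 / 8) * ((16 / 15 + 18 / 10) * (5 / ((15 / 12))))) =1032 / 5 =206.40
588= 588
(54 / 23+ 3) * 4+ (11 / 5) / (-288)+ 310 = 10975427 / 33120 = 331.38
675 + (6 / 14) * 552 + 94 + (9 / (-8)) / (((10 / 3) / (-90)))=58013 / 56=1035.95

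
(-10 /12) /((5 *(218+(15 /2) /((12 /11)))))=-4 /5397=-0.00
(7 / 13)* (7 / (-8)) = -49 / 104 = -0.47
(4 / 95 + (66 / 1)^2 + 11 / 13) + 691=6234142 / 1235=5047.89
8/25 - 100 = -2492/25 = -99.68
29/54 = 0.54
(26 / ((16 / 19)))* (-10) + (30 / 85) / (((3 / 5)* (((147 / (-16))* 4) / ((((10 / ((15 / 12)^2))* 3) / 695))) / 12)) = -308.76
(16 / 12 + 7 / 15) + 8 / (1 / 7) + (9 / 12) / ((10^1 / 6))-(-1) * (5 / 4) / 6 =1403 / 24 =58.46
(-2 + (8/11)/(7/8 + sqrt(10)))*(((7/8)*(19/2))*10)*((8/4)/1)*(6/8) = -4472125/17336 + 21280*sqrt(10)/2167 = -226.91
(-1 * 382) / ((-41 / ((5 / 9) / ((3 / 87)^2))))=1606310 / 369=4353.14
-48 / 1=-48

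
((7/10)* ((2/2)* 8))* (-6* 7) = -1176/5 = -235.20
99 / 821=0.12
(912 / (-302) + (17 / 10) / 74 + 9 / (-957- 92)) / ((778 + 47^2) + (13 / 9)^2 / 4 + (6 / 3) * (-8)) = -0.00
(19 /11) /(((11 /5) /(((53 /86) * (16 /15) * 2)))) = 16112 /15609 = 1.03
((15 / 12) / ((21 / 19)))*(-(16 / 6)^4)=-97280 / 1701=-57.19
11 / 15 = 0.73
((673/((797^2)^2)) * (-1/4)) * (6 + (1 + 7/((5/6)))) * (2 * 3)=-0.00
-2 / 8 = -1 / 4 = -0.25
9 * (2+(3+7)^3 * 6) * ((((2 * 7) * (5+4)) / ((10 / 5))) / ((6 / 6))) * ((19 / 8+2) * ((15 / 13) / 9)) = 99258075 / 52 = 1908809.13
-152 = -152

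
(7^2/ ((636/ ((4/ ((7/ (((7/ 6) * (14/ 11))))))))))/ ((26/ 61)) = 20923/ 136422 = 0.15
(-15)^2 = 225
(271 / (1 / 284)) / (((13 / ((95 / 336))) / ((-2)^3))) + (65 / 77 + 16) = -40163107 / 3003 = -13374.33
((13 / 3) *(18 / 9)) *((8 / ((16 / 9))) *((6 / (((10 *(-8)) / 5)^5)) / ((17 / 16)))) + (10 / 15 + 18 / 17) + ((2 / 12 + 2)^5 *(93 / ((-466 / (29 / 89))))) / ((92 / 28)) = 16792039516045 / 21520761716736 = 0.78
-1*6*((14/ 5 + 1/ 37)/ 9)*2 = -2092/ 555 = -3.77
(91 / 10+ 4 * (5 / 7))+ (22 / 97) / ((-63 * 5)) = 730657 / 61110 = 11.96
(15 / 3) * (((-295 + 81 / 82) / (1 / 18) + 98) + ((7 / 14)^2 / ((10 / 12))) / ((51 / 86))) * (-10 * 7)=1267006440 / 697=1817799.77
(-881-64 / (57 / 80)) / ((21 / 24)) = -442696 / 399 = -1109.51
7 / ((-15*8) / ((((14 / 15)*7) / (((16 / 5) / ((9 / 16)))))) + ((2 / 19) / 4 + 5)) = -13034 / 185201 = -0.07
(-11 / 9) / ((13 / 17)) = -187 / 117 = -1.60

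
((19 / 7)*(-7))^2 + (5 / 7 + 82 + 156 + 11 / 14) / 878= 634395 / 1756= 361.27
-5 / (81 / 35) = -175 / 81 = -2.16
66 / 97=0.68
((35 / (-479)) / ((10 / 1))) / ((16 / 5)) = -35 / 15328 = -0.00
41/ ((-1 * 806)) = -41/ 806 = -0.05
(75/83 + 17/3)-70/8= -2171/996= -2.18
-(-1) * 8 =8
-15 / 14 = -1.07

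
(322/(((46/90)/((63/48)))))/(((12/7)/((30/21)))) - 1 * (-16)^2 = 6929/16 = 433.06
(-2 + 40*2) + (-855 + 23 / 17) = -13186 / 17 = -775.65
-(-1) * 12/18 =2/3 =0.67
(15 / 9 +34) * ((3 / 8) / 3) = 4.46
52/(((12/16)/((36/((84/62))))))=12896/7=1842.29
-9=-9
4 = 4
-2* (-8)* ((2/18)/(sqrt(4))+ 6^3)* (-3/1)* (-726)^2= -5466129504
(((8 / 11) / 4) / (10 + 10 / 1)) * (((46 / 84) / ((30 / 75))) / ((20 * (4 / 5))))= 23 / 29568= 0.00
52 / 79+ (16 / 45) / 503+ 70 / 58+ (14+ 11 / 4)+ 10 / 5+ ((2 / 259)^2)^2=19242676858204891799 / 933393206567025540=20.62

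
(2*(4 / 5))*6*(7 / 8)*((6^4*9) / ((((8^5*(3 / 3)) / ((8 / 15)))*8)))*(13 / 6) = 22113 / 51200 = 0.43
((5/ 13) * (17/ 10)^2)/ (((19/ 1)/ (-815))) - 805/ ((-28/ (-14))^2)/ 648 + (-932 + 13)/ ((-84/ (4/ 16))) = -202811575/ 4481568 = -45.25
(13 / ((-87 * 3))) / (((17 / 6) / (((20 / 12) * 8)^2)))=-41600 / 13311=-3.13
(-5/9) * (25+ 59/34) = -505/34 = -14.85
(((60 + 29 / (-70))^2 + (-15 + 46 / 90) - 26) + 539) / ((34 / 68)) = 178559509 / 22050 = 8097.94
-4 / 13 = -0.31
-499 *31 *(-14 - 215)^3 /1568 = 185767050841 /1568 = 118473884.46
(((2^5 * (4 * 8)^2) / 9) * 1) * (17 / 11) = 5626.83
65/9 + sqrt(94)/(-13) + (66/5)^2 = 40829/225-sqrt(94)/13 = 180.72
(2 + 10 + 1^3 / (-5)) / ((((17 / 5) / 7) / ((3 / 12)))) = 413 / 68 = 6.07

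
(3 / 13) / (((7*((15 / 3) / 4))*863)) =12 / 392665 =0.00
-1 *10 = -10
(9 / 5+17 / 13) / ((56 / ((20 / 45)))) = 101 / 4095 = 0.02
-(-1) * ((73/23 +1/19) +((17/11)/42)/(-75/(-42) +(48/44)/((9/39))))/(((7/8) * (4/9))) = 1500042/180481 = 8.31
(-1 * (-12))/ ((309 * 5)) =4/ 515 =0.01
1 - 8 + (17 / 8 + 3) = -15 / 8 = -1.88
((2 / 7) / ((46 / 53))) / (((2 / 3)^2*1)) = 477 / 644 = 0.74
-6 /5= -1.20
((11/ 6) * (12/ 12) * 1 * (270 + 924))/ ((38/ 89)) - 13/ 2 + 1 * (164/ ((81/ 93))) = 2723345/ 513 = 5308.66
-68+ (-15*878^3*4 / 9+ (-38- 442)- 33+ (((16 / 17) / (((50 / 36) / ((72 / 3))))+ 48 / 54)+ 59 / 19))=-327927156395948 / 72675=-4512241574.08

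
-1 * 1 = -1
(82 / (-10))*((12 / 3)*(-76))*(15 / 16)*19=44403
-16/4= -4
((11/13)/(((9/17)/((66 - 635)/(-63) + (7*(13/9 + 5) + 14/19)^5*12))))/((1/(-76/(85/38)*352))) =-25689975021886136087433472/552848329215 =-46468395876973.76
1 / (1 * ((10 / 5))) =1 / 2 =0.50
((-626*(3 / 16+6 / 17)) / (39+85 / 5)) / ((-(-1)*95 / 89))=-584997 / 103360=-5.66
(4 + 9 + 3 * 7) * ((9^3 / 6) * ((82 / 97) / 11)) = 338742 / 1067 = 317.47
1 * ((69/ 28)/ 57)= 23/ 532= 0.04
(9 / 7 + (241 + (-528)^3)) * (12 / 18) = -2060767936 / 21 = -98131806.48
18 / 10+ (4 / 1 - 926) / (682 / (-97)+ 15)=-440213 / 3865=-113.90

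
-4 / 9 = -0.44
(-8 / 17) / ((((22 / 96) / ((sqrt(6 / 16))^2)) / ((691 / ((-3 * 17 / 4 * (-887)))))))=-132672 / 2819773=-0.05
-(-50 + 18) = 32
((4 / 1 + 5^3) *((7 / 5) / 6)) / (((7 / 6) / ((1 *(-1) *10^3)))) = -25800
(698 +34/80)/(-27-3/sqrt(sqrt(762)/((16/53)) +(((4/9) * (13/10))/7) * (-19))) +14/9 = 7 * (-3751 * sqrt(-7904 +16695 * sqrt(762)) +320 * sqrt(35))/(360 * (4 * sqrt(35) +3 * sqrt(-7904 +16695 * sqrt(762)))) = -24.01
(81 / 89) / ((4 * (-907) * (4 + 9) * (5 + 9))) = -0.00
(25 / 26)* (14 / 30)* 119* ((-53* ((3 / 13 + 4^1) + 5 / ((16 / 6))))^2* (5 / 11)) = 23587624195625 / 9280128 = 2541734.79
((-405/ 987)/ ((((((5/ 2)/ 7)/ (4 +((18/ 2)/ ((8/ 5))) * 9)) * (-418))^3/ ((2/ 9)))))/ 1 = 1788549/ 400364800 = 0.00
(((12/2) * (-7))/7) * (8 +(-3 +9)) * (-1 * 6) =504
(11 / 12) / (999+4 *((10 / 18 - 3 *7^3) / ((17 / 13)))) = -561 / 1313860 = -0.00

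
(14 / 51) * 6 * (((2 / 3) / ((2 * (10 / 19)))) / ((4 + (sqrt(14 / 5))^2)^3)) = 3325 / 1002252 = 0.00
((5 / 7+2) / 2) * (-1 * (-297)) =5643 / 14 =403.07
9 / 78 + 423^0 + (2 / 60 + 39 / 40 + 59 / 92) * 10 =63191 / 3588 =17.61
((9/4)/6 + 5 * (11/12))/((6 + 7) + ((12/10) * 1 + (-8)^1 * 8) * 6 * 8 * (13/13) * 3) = -595/1083624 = -0.00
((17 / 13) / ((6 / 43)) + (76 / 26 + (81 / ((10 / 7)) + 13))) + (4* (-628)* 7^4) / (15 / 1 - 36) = 287287.33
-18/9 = -2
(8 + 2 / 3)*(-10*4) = -1040 / 3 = -346.67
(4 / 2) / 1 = 2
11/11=1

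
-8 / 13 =-0.62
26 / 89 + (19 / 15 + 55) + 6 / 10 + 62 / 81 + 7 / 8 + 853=262926427 / 288360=911.80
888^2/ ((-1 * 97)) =-788544/ 97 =-8129.32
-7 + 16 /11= -61 /11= -5.55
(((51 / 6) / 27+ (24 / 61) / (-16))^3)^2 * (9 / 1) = 11927993112483904 / 2217783180933520281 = 0.01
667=667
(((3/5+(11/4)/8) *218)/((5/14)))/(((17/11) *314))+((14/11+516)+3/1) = 6123815573/11743600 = 521.46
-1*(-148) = 148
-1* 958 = -958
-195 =-195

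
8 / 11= 0.73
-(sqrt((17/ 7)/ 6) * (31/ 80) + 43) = -43 - 31 * sqrt(714)/ 3360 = -43.25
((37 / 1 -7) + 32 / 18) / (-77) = -26 / 63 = -0.41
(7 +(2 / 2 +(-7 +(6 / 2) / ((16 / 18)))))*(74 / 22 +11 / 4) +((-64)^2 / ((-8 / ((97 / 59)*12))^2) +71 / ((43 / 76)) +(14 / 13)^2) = 223177230748525 / 8904342304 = 25063.86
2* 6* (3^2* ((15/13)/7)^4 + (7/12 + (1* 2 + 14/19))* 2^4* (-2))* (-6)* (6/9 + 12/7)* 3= 498316791829200/9120469813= 54637.18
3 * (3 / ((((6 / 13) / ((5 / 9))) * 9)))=65 / 54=1.20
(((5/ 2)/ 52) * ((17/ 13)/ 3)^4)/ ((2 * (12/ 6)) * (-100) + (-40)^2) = 83521/ 57743487360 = 0.00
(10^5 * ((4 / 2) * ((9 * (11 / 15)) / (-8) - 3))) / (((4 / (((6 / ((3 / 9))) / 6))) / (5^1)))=-2868750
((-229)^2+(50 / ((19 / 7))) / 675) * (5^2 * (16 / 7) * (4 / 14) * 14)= 11986520.52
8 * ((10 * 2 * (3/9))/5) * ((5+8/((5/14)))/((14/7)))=2192/15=146.13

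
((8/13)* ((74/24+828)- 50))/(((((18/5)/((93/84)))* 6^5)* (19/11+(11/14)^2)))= 1721027/212261472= 0.01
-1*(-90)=90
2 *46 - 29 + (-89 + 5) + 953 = 932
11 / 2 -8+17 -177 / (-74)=625 / 37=16.89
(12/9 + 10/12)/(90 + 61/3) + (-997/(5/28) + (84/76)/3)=-351103043/62890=-5582.81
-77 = -77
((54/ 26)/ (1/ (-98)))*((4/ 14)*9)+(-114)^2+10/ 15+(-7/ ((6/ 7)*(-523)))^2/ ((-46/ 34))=36724661667211/ 2944266156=12473.28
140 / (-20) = -7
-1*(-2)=2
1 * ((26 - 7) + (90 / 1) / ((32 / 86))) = 2087 / 8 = 260.88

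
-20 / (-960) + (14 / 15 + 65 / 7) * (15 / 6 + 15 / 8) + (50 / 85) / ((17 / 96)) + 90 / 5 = 916259 / 13872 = 66.05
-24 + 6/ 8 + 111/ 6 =-19/ 4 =-4.75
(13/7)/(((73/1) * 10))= 13/5110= 0.00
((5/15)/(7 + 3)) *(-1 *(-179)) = 179/30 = 5.97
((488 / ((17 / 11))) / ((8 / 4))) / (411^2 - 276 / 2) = 2684 / 2869311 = 0.00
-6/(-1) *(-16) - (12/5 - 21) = -387/5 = -77.40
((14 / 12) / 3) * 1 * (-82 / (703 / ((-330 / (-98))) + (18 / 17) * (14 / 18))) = -38335 / 251961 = -0.15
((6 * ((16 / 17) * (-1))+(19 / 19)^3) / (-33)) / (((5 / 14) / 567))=209034 / 935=223.57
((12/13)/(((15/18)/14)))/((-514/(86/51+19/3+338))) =-2964696/283985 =-10.44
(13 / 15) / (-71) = -13 / 1065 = -0.01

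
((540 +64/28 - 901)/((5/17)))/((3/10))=-28458/7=-4065.43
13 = 13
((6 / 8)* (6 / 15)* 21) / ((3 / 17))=357 / 10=35.70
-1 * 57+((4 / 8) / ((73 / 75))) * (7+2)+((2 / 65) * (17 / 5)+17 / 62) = -38243158 / 735475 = -52.00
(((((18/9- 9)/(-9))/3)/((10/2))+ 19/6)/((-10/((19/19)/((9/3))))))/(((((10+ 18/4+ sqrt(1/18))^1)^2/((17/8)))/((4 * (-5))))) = 111846383/5153354010- 428417 * sqrt(2)/858892335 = 0.02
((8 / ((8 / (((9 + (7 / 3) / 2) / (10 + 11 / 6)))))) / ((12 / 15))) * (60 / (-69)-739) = -5190185 / 6532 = -794.58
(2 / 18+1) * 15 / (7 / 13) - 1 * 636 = -12706 / 21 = -605.05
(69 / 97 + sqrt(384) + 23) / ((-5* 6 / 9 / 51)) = -35190 / 97 - 612* sqrt(6) / 5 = -662.60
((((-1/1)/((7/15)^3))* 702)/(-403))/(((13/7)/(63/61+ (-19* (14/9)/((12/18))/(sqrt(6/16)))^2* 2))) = 16649516250/172081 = 96753.95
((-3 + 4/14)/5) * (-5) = 19/7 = 2.71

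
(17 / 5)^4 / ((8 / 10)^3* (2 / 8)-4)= -83521 / 2420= -34.51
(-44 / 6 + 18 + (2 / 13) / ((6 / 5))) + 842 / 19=55.11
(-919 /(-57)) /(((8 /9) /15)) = 41355 /152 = 272.07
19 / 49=0.39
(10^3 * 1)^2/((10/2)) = 200000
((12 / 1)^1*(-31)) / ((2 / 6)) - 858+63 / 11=-21651 / 11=-1968.27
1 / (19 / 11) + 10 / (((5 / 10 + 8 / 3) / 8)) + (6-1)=586 / 19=30.84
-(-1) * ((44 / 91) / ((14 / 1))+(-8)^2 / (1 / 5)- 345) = -15903 / 637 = -24.97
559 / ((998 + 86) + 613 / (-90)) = 0.52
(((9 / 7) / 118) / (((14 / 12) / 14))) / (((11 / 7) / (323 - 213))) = 540 / 59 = 9.15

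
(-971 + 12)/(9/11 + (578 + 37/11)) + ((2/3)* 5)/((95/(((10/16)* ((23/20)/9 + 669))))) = 171182695/13141008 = 13.03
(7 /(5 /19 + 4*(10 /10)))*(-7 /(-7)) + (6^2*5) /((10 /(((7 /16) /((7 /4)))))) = 995 /162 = 6.14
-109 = -109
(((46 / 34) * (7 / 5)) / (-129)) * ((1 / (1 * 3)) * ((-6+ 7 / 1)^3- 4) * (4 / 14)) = 46 / 10965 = 0.00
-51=-51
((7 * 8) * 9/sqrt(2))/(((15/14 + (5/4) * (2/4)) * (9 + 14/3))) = 42336 * sqrt(2)/3895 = 15.37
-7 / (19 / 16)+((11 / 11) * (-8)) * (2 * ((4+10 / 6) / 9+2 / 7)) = -73760 / 3591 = -20.54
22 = 22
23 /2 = 11.50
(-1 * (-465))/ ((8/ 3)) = 1395/ 8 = 174.38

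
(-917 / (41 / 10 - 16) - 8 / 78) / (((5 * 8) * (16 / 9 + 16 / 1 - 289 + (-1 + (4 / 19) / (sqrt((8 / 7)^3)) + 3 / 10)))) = -2704600605396 / 382264271677717 - 458050005 * sqrt(14) / 382264271677717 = -0.01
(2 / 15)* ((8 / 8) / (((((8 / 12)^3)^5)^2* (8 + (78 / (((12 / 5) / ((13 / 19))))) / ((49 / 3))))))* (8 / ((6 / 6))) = 63894881326706073 / 2924436520960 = 21848.61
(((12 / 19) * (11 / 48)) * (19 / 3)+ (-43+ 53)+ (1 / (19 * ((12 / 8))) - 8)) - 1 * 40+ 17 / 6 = -34.21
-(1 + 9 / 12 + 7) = -35 / 4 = -8.75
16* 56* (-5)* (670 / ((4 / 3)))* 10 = -22512000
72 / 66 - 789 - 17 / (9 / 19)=-81556 / 99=-823.80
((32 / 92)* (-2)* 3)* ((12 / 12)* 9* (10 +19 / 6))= -5688 / 23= -247.30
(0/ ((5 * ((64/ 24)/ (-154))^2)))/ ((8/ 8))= 0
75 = 75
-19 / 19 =-1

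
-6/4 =-3/2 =-1.50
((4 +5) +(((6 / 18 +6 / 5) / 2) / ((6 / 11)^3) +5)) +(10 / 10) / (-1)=114853 / 6480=17.72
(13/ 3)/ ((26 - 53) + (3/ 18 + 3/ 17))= -442/ 2719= -0.16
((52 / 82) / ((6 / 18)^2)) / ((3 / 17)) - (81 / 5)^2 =-235851 / 1025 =-230.10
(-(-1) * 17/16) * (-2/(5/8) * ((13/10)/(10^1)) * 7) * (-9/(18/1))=1547/1000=1.55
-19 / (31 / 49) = -30.03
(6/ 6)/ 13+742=9647/ 13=742.08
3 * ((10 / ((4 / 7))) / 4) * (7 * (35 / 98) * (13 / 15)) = 455 / 16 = 28.44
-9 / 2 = -4.50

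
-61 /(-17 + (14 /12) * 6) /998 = 61 /9980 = 0.01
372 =372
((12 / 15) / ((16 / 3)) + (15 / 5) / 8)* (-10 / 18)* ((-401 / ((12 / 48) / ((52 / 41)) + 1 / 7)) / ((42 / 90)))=72982 / 99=737.19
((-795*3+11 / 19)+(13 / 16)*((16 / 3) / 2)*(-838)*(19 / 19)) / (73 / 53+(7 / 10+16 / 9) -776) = 380653950 / 69979489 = 5.44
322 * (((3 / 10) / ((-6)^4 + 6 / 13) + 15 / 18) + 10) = 293968129 / 84270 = 3488.41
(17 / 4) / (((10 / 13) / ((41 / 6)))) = 9061 / 240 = 37.75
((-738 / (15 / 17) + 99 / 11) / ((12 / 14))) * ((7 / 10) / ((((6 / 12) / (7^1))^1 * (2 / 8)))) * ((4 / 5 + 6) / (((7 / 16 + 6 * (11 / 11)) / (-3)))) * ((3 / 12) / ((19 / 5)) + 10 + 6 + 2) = 529930702896 / 244625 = 2166298.22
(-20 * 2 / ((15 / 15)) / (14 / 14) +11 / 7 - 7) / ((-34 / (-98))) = -2226 / 17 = -130.94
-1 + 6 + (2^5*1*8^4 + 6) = 131083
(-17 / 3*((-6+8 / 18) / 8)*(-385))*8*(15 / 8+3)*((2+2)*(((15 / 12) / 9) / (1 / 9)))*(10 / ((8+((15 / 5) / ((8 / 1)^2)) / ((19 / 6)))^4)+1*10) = -2726661436725967934375 / 922710505883958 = -2955056.24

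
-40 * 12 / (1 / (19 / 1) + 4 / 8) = -6080 / 7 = -868.57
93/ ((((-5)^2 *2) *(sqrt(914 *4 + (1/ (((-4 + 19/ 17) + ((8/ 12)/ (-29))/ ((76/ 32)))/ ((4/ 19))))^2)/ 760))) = 143602323 *sqrt(6036659179718)/ 15091647949295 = 23.38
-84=-84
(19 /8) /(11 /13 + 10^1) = 0.22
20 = 20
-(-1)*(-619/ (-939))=619/ 939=0.66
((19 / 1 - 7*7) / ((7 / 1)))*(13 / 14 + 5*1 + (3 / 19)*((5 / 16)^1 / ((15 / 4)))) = -47415 / 1862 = -25.46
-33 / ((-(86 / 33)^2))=35937 / 7396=4.86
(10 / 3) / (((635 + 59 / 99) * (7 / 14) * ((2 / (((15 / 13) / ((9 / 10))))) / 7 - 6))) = -9625 / 5301347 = -0.00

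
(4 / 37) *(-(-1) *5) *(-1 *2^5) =-640 / 37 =-17.30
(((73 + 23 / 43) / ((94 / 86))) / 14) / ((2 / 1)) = 1581 / 658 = 2.40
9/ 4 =2.25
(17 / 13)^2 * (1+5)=1734 / 169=10.26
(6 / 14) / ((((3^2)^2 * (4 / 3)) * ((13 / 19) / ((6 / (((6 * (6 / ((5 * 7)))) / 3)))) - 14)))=-95 / 334224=-0.00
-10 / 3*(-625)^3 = 2441406250 / 3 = 813802083.33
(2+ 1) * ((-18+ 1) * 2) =-102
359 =359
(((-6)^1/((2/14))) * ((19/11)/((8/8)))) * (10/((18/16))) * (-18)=127680/11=11607.27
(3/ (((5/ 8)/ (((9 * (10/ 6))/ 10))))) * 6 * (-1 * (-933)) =201528/ 5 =40305.60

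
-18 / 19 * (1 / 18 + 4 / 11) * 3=-249 / 209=-1.19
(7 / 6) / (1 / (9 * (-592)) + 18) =6216 / 95903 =0.06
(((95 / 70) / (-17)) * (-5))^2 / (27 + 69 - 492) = -9025 / 22431024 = -0.00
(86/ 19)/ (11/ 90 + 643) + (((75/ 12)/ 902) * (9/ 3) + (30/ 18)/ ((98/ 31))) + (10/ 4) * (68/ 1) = 170.56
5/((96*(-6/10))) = -25/288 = -0.09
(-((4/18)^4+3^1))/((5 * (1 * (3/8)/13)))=-2048696/98415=-20.82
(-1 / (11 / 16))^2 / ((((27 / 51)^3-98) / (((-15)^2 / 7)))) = -0.69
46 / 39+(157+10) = 6559 / 39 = 168.18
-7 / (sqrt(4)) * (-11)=77 / 2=38.50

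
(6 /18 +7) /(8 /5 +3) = 110 /69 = 1.59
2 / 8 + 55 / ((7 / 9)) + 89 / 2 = 3233 / 28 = 115.46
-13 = -13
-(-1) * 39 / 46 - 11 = -467 / 46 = -10.15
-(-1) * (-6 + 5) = -1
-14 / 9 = -1.56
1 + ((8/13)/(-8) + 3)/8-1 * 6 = -241/52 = -4.63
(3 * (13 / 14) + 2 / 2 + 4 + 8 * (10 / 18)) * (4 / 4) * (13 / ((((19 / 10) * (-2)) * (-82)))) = 100165 / 196308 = 0.51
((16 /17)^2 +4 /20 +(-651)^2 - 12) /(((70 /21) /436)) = 400494344796 /7225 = 55431743.22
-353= -353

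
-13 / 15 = -0.87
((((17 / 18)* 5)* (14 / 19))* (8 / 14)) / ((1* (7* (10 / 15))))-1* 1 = -229 / 399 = -0.57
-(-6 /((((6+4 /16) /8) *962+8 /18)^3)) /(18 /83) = 82612224 /1269851772941569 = 0.00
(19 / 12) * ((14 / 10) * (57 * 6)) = 7581 / 10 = 758.10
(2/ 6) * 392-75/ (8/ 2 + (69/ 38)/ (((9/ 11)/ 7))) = 847334/ 6681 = 126.83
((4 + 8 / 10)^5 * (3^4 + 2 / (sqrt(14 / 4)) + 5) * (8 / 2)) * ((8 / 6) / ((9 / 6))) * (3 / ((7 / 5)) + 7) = 3623878656 * sqrt(14) / 153125 + 155826782208 / 21875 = 7212060.66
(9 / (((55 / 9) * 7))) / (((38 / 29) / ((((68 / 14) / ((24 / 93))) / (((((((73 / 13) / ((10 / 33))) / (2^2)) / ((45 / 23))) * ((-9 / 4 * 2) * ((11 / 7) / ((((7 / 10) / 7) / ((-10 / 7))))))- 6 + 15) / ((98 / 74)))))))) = 262852317 / 16301395990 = 0.02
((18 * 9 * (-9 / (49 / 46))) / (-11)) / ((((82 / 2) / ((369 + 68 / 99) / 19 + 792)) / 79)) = 194551.89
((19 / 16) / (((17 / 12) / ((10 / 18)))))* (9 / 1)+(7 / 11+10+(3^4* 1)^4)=32198958399 / 748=43046735.83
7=7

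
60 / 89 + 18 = 1662 / 89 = 18.67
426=426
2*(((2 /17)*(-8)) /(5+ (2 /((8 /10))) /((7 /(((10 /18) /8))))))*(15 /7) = -13824 /17221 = -0.80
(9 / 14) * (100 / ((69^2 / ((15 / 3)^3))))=6250 / 3703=1.69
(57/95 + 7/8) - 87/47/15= 2541/1880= 1.35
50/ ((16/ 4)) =25/ 2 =12.50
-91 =-91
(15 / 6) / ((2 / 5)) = 6.25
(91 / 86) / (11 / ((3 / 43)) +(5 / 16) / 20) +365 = 67882123 / 185975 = 365.01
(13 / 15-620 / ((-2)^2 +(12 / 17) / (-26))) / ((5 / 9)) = -3065829 / 10975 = -279.35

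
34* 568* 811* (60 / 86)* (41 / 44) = 4816074840 / 473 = 10181976.41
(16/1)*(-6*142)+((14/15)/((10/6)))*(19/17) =-13631.37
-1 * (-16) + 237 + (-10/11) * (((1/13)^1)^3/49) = 299598289/1184183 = 253.00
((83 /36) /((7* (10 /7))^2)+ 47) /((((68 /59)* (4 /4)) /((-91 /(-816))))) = 908880427 /199756800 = 4.55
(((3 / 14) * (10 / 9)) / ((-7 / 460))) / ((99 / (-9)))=2300 / 1617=1.42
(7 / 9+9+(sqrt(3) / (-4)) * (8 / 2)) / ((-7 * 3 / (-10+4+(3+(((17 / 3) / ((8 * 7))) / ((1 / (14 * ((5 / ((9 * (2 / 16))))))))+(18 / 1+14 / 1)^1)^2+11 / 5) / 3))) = -466322912 / 2066715+5299124 * sqrt(3) / 229635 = -185.67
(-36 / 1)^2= 1296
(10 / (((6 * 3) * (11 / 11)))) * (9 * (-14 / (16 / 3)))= -13.12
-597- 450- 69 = -1116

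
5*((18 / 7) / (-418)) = -45 / 1463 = -0.03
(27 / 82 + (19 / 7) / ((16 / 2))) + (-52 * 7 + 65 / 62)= -25785859 / 71176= -362.28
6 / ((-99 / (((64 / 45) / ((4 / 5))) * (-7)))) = 224 / 297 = 0.75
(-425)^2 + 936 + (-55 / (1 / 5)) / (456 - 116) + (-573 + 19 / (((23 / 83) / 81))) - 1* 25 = 291710983 / 1564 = 186515.97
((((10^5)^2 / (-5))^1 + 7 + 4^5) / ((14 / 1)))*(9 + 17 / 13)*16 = -2143998894768 / 91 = -23560427415.03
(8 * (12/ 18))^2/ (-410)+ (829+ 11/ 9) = 830.15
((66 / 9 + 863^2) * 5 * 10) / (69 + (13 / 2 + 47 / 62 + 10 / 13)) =22510864675 / 46563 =483449.62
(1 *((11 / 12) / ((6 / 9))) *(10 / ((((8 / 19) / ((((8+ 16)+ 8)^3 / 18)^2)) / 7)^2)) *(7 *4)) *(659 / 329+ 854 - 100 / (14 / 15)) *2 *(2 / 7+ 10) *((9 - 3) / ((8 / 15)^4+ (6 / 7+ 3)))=1799165575357622806118400000000 / 65590709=27430189470243762818883.39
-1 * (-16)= 16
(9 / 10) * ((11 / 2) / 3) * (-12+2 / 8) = -19.39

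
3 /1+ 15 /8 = 39 /8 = 4.88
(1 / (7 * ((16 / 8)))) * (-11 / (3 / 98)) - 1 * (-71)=136 / 3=45.33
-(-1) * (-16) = -16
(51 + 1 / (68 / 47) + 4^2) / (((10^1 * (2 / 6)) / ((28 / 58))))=96663 / 9860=9.80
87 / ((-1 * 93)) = -29 / 31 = -0.94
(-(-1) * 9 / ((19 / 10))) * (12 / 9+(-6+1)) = -330 / 19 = -17.37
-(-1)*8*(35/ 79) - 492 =-38588/ 79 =-488.46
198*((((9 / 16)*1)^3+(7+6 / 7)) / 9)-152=355141 / 14336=24.77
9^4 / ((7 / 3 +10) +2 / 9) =59049 / 113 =522.56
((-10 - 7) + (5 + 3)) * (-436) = 3924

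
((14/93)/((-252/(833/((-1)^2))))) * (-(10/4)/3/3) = 4165/30132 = 0.14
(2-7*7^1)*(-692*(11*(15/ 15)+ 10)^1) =683004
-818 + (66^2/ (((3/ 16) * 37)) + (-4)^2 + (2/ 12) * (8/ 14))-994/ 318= -7294747/ 41181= -177.14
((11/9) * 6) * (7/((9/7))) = 1078/27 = 39.93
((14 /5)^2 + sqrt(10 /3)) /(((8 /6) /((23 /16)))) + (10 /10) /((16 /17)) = 23 * sqrt(30) /64 + 1903 /200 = 11.48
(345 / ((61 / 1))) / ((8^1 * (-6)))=-115 / 976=-0.12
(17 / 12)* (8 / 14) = 17 / 21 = 0.81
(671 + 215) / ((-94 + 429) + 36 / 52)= 5759 / 2182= 2.64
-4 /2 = -2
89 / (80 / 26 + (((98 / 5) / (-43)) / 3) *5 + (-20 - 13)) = -149253 / 51455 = -2.90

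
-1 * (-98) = 98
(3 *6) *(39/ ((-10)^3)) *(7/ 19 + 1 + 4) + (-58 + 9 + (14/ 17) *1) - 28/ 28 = -4275317/ 80750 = -52.95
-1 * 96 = -96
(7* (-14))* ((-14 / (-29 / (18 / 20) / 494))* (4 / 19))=-642096 / 145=-4428.25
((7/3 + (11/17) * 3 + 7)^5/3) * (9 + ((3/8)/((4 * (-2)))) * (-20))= 3331310341796875/5520404016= 603454.08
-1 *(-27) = 27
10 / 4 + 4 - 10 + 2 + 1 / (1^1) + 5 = 9 / 2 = 4.50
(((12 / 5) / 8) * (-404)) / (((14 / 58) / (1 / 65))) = -17574 / 2275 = -7.72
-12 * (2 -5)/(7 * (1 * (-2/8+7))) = 16/21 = 0.76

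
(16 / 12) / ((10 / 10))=4 / 3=1.33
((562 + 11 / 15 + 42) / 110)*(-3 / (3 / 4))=-18142 / 825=-21.99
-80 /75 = -16 /15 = -1.07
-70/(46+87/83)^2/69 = -96446/210436545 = -0.00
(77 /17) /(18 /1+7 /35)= 55 /221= 0.25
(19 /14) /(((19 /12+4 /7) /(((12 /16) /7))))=171 /2534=0.07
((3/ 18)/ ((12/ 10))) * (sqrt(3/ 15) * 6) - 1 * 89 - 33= -122 +sqrt(5)/ 6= -121.63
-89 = -89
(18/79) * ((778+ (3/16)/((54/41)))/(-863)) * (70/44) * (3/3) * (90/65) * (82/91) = -413473725/1013928344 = -0.41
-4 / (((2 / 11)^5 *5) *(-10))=161051 / 400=402.63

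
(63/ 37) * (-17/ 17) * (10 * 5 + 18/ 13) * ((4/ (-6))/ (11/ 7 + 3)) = 24549/ 1924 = 12.76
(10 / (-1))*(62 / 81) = -620 / 81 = -7.65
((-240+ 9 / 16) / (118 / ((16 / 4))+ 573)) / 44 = -3831 / 424160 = -0.01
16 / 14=8 / 7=1.14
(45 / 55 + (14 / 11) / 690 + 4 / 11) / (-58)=-2246 / 110055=-0.02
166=166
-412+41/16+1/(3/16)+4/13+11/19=-403.22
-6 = -6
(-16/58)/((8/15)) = -15/29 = -0.52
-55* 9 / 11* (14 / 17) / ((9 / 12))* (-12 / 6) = 1680 / 17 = 98.82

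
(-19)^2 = 361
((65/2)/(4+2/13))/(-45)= -169/972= -0.17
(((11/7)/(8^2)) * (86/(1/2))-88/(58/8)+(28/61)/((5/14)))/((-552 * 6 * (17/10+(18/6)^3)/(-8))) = -6567419/11770586352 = -0.00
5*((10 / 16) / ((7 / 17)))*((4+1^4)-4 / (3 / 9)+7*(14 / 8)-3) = 3825 / 224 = 17.08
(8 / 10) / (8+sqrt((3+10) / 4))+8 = 9848 / 1215 - 8*sqrt(13) / 1215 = 8.08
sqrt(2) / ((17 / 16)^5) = 1048576*sqrt(2) / 1419857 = 1.04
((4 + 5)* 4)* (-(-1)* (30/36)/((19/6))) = 9.47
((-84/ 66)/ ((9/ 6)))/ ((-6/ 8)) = 1.13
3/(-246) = -1/82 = -0.01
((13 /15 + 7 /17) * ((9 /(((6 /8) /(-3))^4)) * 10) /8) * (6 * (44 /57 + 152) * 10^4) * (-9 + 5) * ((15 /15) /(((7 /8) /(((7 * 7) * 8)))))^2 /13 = -8751515455979520000 /4199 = -2084190391993217.43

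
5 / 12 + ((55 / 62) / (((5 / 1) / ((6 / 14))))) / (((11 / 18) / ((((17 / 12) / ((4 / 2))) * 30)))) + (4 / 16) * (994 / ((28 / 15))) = 709255 / 5208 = 136.19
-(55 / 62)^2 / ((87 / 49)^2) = -7263025 / 29095236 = -0.25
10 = 10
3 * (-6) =-18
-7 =-7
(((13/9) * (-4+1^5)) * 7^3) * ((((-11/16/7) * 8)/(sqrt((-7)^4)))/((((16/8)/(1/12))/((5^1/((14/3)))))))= 715/672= 1.06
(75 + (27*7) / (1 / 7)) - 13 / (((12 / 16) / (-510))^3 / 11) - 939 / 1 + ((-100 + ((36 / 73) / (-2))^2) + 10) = 239611964270725 / 5329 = 44963776369.06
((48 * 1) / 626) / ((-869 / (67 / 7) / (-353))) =0.30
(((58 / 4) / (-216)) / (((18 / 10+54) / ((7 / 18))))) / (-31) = 1015 / 67254624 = 0.00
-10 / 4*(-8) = 20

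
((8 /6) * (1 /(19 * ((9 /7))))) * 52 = 1456 /513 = 2.84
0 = 0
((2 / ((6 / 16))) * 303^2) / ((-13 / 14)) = -6855072 / 13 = -527313.23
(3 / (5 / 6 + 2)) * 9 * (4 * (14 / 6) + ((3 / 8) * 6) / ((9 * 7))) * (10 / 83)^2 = 1062450 / 819791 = 1.30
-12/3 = -4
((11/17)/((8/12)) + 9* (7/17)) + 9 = 465/34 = 13.68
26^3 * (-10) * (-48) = 8436480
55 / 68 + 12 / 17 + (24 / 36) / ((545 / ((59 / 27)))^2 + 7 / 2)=133824773285 / 88349710668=1.51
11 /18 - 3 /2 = -8 /9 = -0.89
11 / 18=0.61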